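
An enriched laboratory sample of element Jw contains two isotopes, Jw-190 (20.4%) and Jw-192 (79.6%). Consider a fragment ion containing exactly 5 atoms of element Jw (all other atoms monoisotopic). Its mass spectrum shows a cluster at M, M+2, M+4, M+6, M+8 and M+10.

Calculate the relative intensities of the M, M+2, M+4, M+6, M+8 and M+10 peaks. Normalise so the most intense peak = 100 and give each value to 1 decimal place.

Each Jw atom is independently Jw-190 (p = 0.204) or Jw-192 (q = 0.796); the cluster is the binomial expansion (p + q)^5.
P(M) = 0.204^5 = 0.000353
P(M+2) = 5 × 0.204^4 × 0.796^1 = 0.006893
P(M+4) = 10 × 0.204^3 × 0.796^2 = 0.053792
P(M+6) = 10 × 0.204^2 × 0.796^3 = 0.209894
P(M+8) = 5 × 0.204^1 × 0.796^4 = 0.409499
P(M+10) = 0.796^5 = 0.319570
The M+8 peak is largest (0.409499); scaling to 100 gives 0.1 : 1.7 : 13.1 : 51.3 : 100.0 : 78.0.

0.1 : 1.7 : 13.1 : 51.3 : 100.0 : 78.0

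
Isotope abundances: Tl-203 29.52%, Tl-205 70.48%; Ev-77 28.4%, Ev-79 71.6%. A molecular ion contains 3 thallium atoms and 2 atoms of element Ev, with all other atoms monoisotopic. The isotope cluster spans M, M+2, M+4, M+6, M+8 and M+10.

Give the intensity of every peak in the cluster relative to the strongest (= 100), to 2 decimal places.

Thallium pattern (n=3): 0.02572463 : 0.18425524 : 0.43991564 : 0.35010449
Element Ev pattern (n=2): 0.080656 : 0.406688 : 0.512656
Convolve the two distributions (both contribute in 2-u steps):
  M: 0.02572463×0.080656 = 0.002075
  M+2: 0.02572463×0.406688 + 0.18425524×0.080656 = 0.025323
  M+4: 0.02572463×0.512656 + 0.18425524×0.406688 + 0.43991564×0.080656 = 0.123604
  M+6: 0.18425524×0.512656 + 0.43991564×0.406688 + 0.35010449×0.080656 = 0.301606
  M+8: 0.43991564×0.512656 + 0.35010449×0.406688 = 0.367909
  M+10: 0.35010449×0.512656 = 0.179483
Scale to base peak (0.367909) = 100: 0.56 : 6.88 : 33.60 : 81.98 : 100.00 : 48.78

0.56 : 6.88 : 33.60 : 81.98 : 100.00 : 48.78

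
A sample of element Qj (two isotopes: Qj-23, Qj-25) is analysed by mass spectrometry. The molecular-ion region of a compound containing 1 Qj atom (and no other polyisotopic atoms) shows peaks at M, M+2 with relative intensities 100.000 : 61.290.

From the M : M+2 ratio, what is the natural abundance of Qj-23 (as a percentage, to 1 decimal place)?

62.0%

Write p for the Qj-23 fraction. I(M+2)/I(M) = [C(1,1)·p^0·(1−p)] / p^1 = 1·(1−p)/p = 61.290/100.000 = 0.6129
(1−p)/p = 0.6129/1 = 0.6129  ⇒  p = 1/(1 + 0.6129) = 0.6200
Qj-23: 62.0%, Qj-25: 38.0%.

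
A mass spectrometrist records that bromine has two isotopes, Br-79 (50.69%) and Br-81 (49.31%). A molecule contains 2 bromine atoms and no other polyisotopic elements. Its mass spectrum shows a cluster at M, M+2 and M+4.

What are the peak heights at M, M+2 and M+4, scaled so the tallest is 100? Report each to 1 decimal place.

The 2 Br atoms are independent, so intensities follow the terms of (0.5069 + 0.4931)^2.
P(M) = 0.5069^2 = 0.256948
P(M+2) = 2 × 0.5069^1 × 0.4931^1 = 0.499905
P(M+4) = 0.4931^2 = 0.243148
The M+2 peak is largest (0.499905); scaling to 100 gives 51.4 : 100.0 : 48.6.

51.4 : 100.0 : 48.6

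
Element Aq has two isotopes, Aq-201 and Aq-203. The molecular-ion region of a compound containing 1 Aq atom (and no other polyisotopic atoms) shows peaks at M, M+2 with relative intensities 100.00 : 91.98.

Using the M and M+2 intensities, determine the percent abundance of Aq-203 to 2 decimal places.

Let p = fractional abundance of Aq-201. I(M+2)/I(M) = [C(1,1)·p^0·(1−p)] / p^1 = 1·(1−p)/p = 91.98/100.00 = 0.9198
(1−p)/p = 0.9198/1 = 0.9198  ⇒  p = 1/(1 + 0.9198) = 0.5209
Aq-201: 52.09%, Aq-203: 47.91%.

47.91%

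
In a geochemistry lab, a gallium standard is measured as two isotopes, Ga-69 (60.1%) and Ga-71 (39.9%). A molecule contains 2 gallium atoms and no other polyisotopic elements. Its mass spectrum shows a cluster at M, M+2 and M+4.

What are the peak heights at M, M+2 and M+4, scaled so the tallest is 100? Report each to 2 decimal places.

75.31 : 100.00 : 33.19

The 2 Ga atoms are independent, so intensities follow the terms of (0.601 + 0.399)^2.
P(M) = 0.601^2 = 0.361201
P(M+2) = 2 × 0.601^1 × 0.399^1 = 0.479598
P(M+4) = 0.399^2 = 0.159201
The M+2 peak is largest (0.479598); scaling to 100 gives 75.31 : 100.00 : 33.19.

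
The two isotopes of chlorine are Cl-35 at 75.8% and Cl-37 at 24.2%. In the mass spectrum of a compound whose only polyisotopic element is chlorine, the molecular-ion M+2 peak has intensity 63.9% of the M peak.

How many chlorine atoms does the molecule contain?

2

The M+2/M ratio from n Cl atoms is n · q/p = n · 0.242/0.758.
n = 0.639 × 0.758/0.242 = 2.00 ≈ 2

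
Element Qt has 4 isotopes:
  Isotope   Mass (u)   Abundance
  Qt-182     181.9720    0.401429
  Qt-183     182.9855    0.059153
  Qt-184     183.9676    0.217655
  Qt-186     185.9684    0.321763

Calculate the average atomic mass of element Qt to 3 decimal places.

183.752 u

Weight each isotope mass by its fractional abundance: 0.401429 × 181.9720 + 0.059153 × 182.9855 + 0.217655 × 183.9676 + 0.321763 × 185.9684
= 73.04884 + 10.82414 + 40.04147 + 59.83775 = 183.75220 u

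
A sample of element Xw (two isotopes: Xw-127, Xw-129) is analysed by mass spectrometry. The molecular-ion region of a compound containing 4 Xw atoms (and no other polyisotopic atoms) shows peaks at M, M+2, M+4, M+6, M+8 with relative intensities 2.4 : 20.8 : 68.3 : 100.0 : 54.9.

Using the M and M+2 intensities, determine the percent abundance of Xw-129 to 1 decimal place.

68.4%

Write p for the Xw-127 fraction. I(M+2)/I(M) = [C(4,1)·p^3·(1−p)] / p^4 = 4·(1−p)/p = 20.8/2.4 = 8.6667
(1−p)/p = 8.6667/4 = 2.1667  ⇒  p = 1/(1 + 2.1667) = 0.3158
Xw-127: 31.6%, Xw-129: 68.4%.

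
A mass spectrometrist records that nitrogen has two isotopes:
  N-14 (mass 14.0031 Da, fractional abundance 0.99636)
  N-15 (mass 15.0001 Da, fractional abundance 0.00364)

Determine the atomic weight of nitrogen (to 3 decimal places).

The abundance-weighted mean is 0.99636 × 14.0031 + 0.00364 × 15.0001
= 13.95213 + 0.05460 = 14.00673 Da

14.007 Da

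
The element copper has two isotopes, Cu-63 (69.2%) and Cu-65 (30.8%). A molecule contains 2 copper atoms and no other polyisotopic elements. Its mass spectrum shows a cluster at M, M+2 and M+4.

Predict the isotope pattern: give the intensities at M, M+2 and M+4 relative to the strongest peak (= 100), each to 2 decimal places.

100.00 : 89.02 : 19.81

Expanding (0.692 + 0.308)^2:
P(M) = 0.692^2 = 0.478864
P(M+2) = 2 × 0.692^1 × 0.308^1 = 0.426272
P(M+4) = 0.308^2 = 0.094864
The M peak is largest (0.478864); scaling to 100 gives 100.00 : 89.02 : 19.81.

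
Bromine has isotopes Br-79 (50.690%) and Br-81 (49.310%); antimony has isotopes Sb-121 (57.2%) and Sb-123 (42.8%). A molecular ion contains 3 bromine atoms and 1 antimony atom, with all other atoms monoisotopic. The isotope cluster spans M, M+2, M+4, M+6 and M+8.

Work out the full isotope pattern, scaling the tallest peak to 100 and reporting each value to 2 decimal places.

19.91 : 73.00 : 100.00 : 60.62 : 13.71

Bromine pattern (n=3): 0.13024674 : 0.3801026 : 0.36975457 : 0.11989609
Antimony pattern (n=1): 0.5720 : 0.4280
Convolve the two distributions (both contribute in 2-u steps):
  M: 0.13024674×0.5720 = 0.074501
  M+2: 0.13024674×0.4280 + 0.3801026×0.5720 = 0.273164
  M+4: 0.3801026×0.4280 + 0.36975457×0.5720 = 0.374184
  M+6: 0.36975457×0.4280 + 0.11989609×0.5720 = 0.226836
  M+8: 0.11989609×0.4280 = 0.051316
Scale to base peak (0.374184) = 100: 19.91 : 73.00 : 100.00 : 60.62 : 13.71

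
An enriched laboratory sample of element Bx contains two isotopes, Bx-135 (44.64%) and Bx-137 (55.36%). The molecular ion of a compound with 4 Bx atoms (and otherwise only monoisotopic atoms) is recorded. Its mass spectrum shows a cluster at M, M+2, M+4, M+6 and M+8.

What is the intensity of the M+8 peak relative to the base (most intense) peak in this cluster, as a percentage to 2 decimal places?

Term probabilities: M 0.0397, M+2 0.1970, M+4 0.3664, M+6 0.3030, M+8 0.0939. Base peak = M+4.
P(M+4) = C(4,2) × 0.4464^2 × 0.5536^2 = 6 × 0.19927296 × 0.30647296 = 0.366431 (base)
P(M+8) = C(4,4) × 0.4464^0 × 0.5536^4 = 1 × 1.0000 × 0.09392568 = 0.093926
Relative intensity = 0.093926 / 0.366431 × 100 = 25.63

25.63%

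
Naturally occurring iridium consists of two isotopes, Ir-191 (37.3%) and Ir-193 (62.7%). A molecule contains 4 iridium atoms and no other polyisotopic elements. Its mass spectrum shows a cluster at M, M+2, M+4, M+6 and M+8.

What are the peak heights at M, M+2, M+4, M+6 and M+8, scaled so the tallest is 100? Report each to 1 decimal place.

Expanding (0.373 + 0.627)^4:
P(M) = 0.373^4 = 0.019357
P(M+2) = 4 × 0.373^3 × 0.627^1 = 0.130153
P(M+4) = 6 × 0.373^2 × 0.627^2 = 0.328174
P(M+6) = 4 × 0.373^1 × 0.627^3 = 0.367766
P(M+8) = 0.627^4 = 0.154550
The M+6 peak is largest (0.367766); scaling to 100 gives 5.3 : 35.4 : 89.2 : 100.0 : 42.0.

5.3 : 35.4 : 89.2 : 100.0 : 42.0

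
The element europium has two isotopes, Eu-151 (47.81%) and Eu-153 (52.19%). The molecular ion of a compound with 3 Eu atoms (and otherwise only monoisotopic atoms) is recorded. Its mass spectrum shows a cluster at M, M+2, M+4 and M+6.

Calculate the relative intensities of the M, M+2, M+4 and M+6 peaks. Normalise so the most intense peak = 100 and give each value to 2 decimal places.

27.97 : 91.61 : 100.00 : 36.39

The 3 Eu atoms are independent, so intensities follow the terms of (0.4781 + 0.5219)^3.
P(M) = 0.4781^3 = 0.109284
P(M+2) = 3 × 0.4781^2 × 0.5219^1 = 0.357887
P(M+4) = 3 × 0.4781^1 × 0.5219^2 = 0.390674
P(M+6) = 0.5219^3 = 0.142155
The M+4 peak is largest (0.390674); scaling to 100 gives 27.97 : 91.61 : 100.00 : 36.39.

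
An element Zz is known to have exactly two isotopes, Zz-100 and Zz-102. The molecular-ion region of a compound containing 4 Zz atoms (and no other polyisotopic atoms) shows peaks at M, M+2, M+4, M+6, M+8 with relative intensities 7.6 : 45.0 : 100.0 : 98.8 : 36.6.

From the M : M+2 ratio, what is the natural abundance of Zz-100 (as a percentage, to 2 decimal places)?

40.32%

Let p = fractional abundance of Zz-100. I(M+2)/I(M) = [C(4,1)·p^3·(1−p)] / p^4 = 4·(1−p)/p = 45.0/7.6 = 5.9211
(1−p)/p = 5.9211/4 = 1.4803  ⇒  p = 1/(1 + 1.4803) = 0.4032
Zz-100: 40.32%, Zz-102: 59.68%.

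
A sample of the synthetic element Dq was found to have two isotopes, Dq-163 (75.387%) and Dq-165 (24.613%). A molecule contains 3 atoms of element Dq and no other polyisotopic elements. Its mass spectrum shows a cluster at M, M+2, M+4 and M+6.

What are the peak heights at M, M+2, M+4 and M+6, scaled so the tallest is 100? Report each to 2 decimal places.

Expanding (0.75387 + 0.24613)^3:
P(M) = 0.75387^3 = 0.428439
P(M+2) = 3 × 0.75387^2 × 0.24613^1 = 0.419642
P(M+4) = 3 × 0.75387^1 × 0.24613^2 = 0.137008
P(M+6) = 0.24613^3 = 0.014911
The M peak is largest (0.428439); scaling to 100 gives 100.00 : 97.95 : 31.98 : 3.48.

100.00 : 97.95 : 31.98 : 3.48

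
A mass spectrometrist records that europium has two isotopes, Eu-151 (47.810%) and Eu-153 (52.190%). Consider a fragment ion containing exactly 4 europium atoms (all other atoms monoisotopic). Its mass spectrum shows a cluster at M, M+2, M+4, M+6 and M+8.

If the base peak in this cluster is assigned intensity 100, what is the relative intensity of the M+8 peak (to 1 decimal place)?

19.9

(0.47810 + 0.52190)^4 gives M 0.0522, M+2 0.2281, M+4 0.3736, M+6 0.2719, M+8 0.0742; the largest is M+4.
P(M+4) = C(4,2) × 0.47810^2 × 0.52190^2 = 6 × 0.22857961 × 0.27237961 = 0.373563 (base)
P(M+8) = C(4,4) × 0.47810^0 × 0.52190^4 = 1 × 1.0000 × 0.07419065 = 0.074191
Relative intensity = 0.074191 / 0.373563 × 100 = 19.9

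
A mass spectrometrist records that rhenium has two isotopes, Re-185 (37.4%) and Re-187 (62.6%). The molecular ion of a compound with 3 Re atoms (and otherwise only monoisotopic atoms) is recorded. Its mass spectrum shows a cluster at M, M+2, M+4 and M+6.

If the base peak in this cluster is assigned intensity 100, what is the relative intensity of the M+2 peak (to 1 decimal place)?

Term probabilities: M 0.0523, M+2 0.2627, M+4 0.4397, M+6 0.2453. Base peak = M+4.
P(M+4) = C(3,2) × 0.374^1 × 0.626^2 = 3 × 0.3740 × 0.391876 = 0.439685 (base)
P(M+2) = C(3,1) × 0.374^2 × 0.626^1 = 3 × 0.139876 × 0.6260 = 0.262687
Relative intensity = 0.262687 / 0.439685 × 100 = 59.7

59.7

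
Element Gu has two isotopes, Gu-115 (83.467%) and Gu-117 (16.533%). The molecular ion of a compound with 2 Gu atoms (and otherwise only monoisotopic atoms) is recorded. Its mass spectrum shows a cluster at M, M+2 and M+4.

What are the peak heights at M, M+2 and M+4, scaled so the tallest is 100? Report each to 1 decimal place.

The 2 Gu atoms are independent, so intensities follow the terms of (0.83467 + 0.16533)^2.
P(M) = 0.83467^2 = 0.696674
P(M+2) = 2 × 0.83467^1 × 0.16533^1 = 0.275992
P(M+4) = 0.16533^2 = 0.027334
The M peak is largest (0.696674); scaling to 100 gives 100.0 : 39.6 : 3.9.

100.0 : 39.6 : 3.9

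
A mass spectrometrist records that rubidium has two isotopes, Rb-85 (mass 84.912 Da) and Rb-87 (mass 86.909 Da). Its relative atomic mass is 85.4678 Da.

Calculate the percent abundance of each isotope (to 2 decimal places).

Rb-85: 72.17%, Rb-87: 27.83%

With x = fraction of Rb-85 (so Rb-87 is 1 − x):
84.912·x + 86.909·(1 − x) = 85.4678
(84.912 − 86.909)·x = 85.4678 − 86.909
x = -1.4412 / -1.997 = 0.72168 → 72.17% Rb-85, 27.83% Rb-87.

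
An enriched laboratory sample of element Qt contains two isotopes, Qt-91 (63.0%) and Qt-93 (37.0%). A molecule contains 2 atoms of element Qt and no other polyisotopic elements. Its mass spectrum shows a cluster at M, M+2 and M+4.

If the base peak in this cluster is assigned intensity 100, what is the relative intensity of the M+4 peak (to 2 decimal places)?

Term probabilities: M 0.3969, M+2 0.4662, M+4 0.1369. Base peak = M+2.
P(M+2) = C(2,1) × 0.630^1 × 0.370^1 = 2 × 0.6300 × 0.3700 = 0.466200 (base)
P(M+4) = C(2,2) × 0.630^0 × 0.370^2 = 1 × 1.0000 × 0.1369 = 0.136900
Relative intensity = 0.136900 / 0.466200 × 100 = 29.37

29.37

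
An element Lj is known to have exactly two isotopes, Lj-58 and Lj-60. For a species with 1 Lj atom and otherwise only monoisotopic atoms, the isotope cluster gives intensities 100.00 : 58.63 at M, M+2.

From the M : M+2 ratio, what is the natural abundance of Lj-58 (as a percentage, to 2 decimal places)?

63.04%

Write p for the Lj-58 fraction. I(M+2)/I(M) = [C(1,1)·p^0·(1−p)] / p^1 = 1·(1−p)/p = 58.63/100.00 = 0.5863
(1−p)/p = 0.5863/1 = 0.5863  ⇒  p = 1/(1 + 0.5863) = 0.6304
Lj-58: 63.04%, Lj-60: 36.96%.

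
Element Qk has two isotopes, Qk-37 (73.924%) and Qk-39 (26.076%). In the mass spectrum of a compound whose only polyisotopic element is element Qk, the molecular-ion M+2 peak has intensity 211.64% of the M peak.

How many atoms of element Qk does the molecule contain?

6

For n independent Qk atoms, I(M+2)/I(M) = n · (abundance Qk-39) / (abundance Qk-37) = n · 0.26076/0.73924.
n = 2.1164 × 0.73924/0.26076 = 6.00 ≈ 6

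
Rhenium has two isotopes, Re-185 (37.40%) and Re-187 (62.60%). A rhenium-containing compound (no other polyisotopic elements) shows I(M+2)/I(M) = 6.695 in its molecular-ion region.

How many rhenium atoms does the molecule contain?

With n Re atoms, P(M+2)/P(M) = C(n,1)·p^(n−1)q / p^n = n·q/p = n · 0.6260/0.3740.
n = 6.695 × 0.3740/0.6260 = 4.00 ≈ 4

4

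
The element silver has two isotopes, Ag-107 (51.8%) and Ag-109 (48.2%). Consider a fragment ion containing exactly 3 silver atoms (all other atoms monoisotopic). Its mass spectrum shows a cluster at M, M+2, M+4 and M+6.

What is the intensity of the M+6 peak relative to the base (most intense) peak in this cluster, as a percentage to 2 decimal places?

28.86%

Binomial terms of (0.518 + 0.482)^3: M 0.1390, M+2 0.3880, M+4 0.3610, M+6 0.1120 → M+2 is the base peak.
P(M+2) = C(3,1) × 0.518^2 × 0.482^1 = 3 × 0.268324 × 0.4820 = 0.387997 (base)
P(M+6) = C(3,3) × 0.518^0 × 0.482^3 = 1 × 1.0000 × 0.11198017 = 0.111980
Relative intensity = 0.111980 / 0.387997 × 100 = 28.86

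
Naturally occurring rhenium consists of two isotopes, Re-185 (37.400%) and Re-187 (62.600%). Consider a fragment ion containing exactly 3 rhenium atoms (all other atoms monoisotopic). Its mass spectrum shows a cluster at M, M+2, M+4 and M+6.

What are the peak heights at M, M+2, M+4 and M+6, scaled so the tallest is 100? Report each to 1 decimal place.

Expanding (0.37400 + 0.62600)^3:
P(M) = 0.37400^3 = 0.052314
P(M+2) = 3 × 0.37400^2 × 0.62600^1 = 0.262687
P(M+4) = 3 × 0.37400^1 × 0.62600^2 = 0.439685
P(M+6) = 0.62600^3 = 0.245314
The M+4 peak is largest (0.439685); scaling to 100 gives 11.9 : 59.7 : 100.0 : 55.8.

11.9 : 59.7 : 100.0 : 55.8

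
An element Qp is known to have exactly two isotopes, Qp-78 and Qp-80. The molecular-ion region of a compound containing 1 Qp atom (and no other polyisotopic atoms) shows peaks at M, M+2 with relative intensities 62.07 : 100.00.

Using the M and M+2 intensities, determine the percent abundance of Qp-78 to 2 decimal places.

If p is the fraction of Qp that is Qp-78, then I(M+2)/I(M) = [C(1,1)·p^0·(1−p)] / p^1 = 1·(1−p)/p = 100.00/62.07 = 1.6111
(1−p)/p = 1.6111/1 = 1.6111  ⇒  p = 1/(1 + 1.6111) = 0.3830
Qp-78: 38.30%, Qp-80: 61.70%.

38.30%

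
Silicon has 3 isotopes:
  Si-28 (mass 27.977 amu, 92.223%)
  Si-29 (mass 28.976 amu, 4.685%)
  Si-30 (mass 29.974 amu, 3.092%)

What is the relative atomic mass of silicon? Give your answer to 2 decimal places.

Average mass = Σ (abundance × isotope mass) = 0.92223 × 27.977 + 0.04685 × 28.976 + 0.03092 × 29.974
= 25.8012 + 1.3575 + 0.9268 = 28.0855 amu

28.09 amu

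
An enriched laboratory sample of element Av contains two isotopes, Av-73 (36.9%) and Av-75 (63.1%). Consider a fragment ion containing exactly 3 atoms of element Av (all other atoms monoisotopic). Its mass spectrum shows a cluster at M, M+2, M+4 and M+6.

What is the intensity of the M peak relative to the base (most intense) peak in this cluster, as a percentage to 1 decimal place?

11.4%

Term probabilities: M 0.0502, M+2 0.2578, M+4 0.4408, M+6 0.2512. Base peak = M+4.
P(M+4) = C(3,2) × 0.369^1 × 0.631^2 = 3 × 0.3690 × 0.398161 = 0.440764 (base)
P(M) = C(3,0) × 0.369^3 × 0.631^0 = 1 × 0.05024341 × 1.0000 = 0.050243
Relative intensity = 0.050243 / 0.440764 × 100 = 11.4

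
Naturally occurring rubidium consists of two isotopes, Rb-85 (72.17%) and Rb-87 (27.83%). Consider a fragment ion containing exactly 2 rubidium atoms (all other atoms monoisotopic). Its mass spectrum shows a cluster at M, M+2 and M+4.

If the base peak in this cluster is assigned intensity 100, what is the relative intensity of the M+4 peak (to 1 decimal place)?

Term probabilities: M 0.5209, M+2 0.4017, M+4 0.0775. Base peak = M.
P(M) = C(2,0) × 0.7217^2 × 0.2783^0 = 1 × 0.52085089 × 1.0000 = 0.520851 (base)
P(M+4) = C(2,2) × 0.7217^0 × 0.2783^2 = 1 × 1.0000 × 0.07745089 = 0.077451
Relative intensity = 0.077451 / 0.520851 × 100 = 14.9

14.9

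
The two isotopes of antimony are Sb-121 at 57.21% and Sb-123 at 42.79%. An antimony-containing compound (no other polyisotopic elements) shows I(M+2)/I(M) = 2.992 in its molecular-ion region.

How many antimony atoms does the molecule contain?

The M+2/M ratio from n Sb atoms is n · q/p = n · 0.4279/0.5721.
n = 2.992 × 0.5721/0.4279 = 4.00 ≈ 4

4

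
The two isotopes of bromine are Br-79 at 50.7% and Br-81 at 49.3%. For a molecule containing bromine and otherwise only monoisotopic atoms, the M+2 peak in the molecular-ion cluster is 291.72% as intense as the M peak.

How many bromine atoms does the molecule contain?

3

For n independent Br atoms, I(M+2)/I(M) = n · (abundance Br-81) / (abundance Br-79) = n · 0.493/0.507.
n = 2.9172 × 0.507/0.493 = 3.00 ≈ 3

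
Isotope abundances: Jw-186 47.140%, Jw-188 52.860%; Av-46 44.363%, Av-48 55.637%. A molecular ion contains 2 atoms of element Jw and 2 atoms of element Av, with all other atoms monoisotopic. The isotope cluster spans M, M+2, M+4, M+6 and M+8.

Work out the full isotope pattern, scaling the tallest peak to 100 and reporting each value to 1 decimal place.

11.8 : 56.2 : 100.0 : 79.0 : 23.4

Element Jw pattern (n=2): 0.22221796 : 0.49836408 : 0.27941796
Element Av pattern (n=2): 0.19680758 : 0.49364485 : 0.30954758
Convolve the two distributions (both contribute in 2-u steps):
  M: 0.22221796×0.19680758 = 0.043734
  M+2: 0.22221796×0.49364485 + 0.49836408×0.19680758 = 0.207779
  M+4: 0.22221796×0.30954758 + 0.49836408×0.49364485 + 0.27941796×0.19680758 = 0.369793
  M+6: 0.49836408×0.30954758 + 0.27941796×0.49364485 = 0.292201
  M+8: 0.27941796×0.30954758 = 0.086493
Scale to base peak (0.369793) = 100: 11.8 : 56.2 : 100.0 : 79.0 : 23.4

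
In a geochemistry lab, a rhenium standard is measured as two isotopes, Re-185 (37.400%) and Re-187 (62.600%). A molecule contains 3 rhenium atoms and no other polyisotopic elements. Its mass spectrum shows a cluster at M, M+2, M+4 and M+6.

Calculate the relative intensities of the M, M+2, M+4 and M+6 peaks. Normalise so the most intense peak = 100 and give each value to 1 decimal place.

Expanding (0.37400 + 0.62600)^3:
P(M) = 0.37400^3 = 0.052314
P(M+2) = 3 × 0.37400^2 × 0.62600^1 = 0.262687
P(M+4) = 3 × 0.37400^1 × 0.62600^2 = 0.439685
P(M+6) = 0.62600^3 = 0.245314
The M+4 peak is largest (0.439685); scaling to 100 gives 11.9 : 59.7 : 100.0 : 55.8.

11.9 : 59.7 : 100.0 : 55.8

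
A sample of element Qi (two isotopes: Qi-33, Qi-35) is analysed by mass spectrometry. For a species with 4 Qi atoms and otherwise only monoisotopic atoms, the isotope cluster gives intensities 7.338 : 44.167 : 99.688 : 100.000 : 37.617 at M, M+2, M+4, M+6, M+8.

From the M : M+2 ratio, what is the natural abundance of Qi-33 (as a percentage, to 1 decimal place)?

If p is the fraction of Qi that is Qi-33, then I(M+2)/I(M) = [C(4,1)·p^3·(1−p)] / p^4 = 4·(1−p)/p = 44.167/7.338 = 6.0189
(1−p)/p = 6.0189/4 = 1.5047  ⇒  p = 1/(1 + 1.5047) = 0.3992
Qi-33: 39.9%, Qi-35: 60.1%.

39.9%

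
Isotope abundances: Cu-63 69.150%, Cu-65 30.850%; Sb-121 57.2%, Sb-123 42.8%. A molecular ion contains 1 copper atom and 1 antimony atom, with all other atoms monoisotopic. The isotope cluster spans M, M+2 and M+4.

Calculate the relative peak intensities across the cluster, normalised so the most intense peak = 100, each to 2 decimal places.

83.73 : 100.00 : 27.95

Copper pattern (n=1): 0.6915 : 0.3085
Antimony pattern (n=1): 0.5720 : 0.4280
Convolve the two distributions (both contribute in 2-u steps):
  M: 0.6915×0.5720 = 0.395538
  M+2: 0.6915×0.4280 + 0.3085×0.5720 = 0.472424
  M+4: 0.3085×0.4280 = 0.132038
Scale to base peak (0.472424) = 100: 83.73 : 100.00 : 27.95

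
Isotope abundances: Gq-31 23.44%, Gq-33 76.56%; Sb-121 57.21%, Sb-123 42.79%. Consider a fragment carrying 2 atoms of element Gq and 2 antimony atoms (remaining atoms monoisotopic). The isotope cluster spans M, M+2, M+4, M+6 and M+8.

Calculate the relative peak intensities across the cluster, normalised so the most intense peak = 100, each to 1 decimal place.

4.8 : 38.2 : 100.0 : 93.4 : 28.4

Element Gq pattern (n=2): 0.05494336 : 0.35891328 : 0.58614336
Antimony pattern (n=2): 0.32729841 : 0.48960318 : 0.18309841
Convolve the two distributions (both contribute in 2-u steps):
  M: 0.05494336×0.32729841 = 0.017983
  M+2: 0.05494336×0.48960318 + 0.35891328×0.32729841 = 0.144372
  M+4: 0.05494336×0.18309841 + 0.35891328×0.48960318 + 0.58614336×0.32729841 = 0.377629
  M+6: 0.35891328×0.18309841 + 0.58614336×0.48960318 = 0.352694
  M+8: 0.58614336×0.18309841 = 0.107322
Scale to base peak (0.377629) = 100: 4.8 : 38.2 : 100.0 : 93.4 : 28.4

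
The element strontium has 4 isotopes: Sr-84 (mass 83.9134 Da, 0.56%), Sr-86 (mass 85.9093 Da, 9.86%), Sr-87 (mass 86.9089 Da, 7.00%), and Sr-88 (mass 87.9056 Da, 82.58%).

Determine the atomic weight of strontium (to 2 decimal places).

The abundance-weighted mean is 0.0056 × 83.9134 + 0.0986 × 85.9093 + 0.0700 × 86.9089 + 0.8258 × 87.9056
= 0.46992 + 8.47066 + 6.08362 + 72.59244 = 87.61664 Da

87.62 Da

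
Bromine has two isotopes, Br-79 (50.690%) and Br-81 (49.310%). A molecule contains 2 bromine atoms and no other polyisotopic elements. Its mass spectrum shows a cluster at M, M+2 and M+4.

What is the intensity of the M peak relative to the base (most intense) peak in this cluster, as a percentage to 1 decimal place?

(0.50690 + 0.49310)^2 gives M 0.2569, M+2 0.4999, M+4 0.2431; the largest is M+2.
P(M+2) = C(2,1) × 0.50690^1 × 0.49310^1 = 2 × 0.5069 × 0.4931 = 0.499905 (base)
P(M) = C(2,0) × 0.50690^2 × 0.49310^0 = 1 × 0.25694761 × 1.0000 = 0.256948
Relative intensity = 0.256948 / 0.499905 × 100 = 51.4

51.4%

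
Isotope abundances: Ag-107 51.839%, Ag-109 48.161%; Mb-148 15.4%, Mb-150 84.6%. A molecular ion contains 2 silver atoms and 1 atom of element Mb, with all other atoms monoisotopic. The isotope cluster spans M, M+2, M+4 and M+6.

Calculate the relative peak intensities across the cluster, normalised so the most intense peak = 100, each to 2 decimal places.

Silver pattern (n=2): 0.26872819 : 0.49932362 : 0.23194819
Element Mb pattern (n=1): 0.1540 : 0.8460
Convolve the two distributions (both contribute in 2-u steps):
  M: 0.26872819×0.1540 = 0.041384
  M+2: 0.26872819×0.8460 + 0.49932362×0.1540 = 0.304240
  M+4: 0.49932362×0.8460 + 0.23194819×0.1540 = 0.458148
  M+6: 0.23194819×0.8460 = 0.196228
Scale to base peak (0.458148) = 100: 9.03 : 66.41 : 100.00 : 42.83

9.03 : 66.41 : 100.00 : 42.83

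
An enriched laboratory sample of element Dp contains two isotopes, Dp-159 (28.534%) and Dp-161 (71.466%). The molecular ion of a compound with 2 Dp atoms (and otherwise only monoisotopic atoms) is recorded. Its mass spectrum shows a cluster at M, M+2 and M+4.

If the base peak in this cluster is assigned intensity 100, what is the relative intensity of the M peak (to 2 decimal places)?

(0.28534 + 0.71466)^2 gives M 0.0814, M+2 0.4078, M+4 0.5107; the largest is M+4.
P(M+4) = C(2,2) × 0.28534^0 × 0.71466^2 = 1 × 1.0000 × 0.51073892 = 0.510739 (base)
P(M) = C(2,0) × 0.28534^2 × 0.71466^0 = 1 × 0.08141892 × 1.0000 = 0.081419
Relative intensity = 0.081419 / 0.510739 × 100 = 15.94

15.94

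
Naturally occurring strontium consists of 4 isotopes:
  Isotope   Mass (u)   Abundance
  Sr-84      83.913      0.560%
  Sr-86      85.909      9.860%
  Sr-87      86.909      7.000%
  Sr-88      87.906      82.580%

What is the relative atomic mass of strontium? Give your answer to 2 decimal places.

Weight each isotope mass by its fractional abundance: 0.00560 × 83.913 + 0.09860 × 85.909 + 0.07000 × 86.909 + 0.82580 × 87.906
= 0.4699 + 8.4706 + 6.0836 + 72.5928 = 87.6169 u

87.62 u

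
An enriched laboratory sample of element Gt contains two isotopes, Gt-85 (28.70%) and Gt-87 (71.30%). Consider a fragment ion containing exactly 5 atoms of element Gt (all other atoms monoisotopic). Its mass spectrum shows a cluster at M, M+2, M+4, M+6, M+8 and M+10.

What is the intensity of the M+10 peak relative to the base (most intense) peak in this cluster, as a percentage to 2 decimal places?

Binomial terms of (0.2870 + 0.7130)^5: M 0.0019, M+2 0.0242, M+4 0.1202, M+6 0.2986, M+8 0.3709, M+10 0.1843 → M+8 is the base peak.
P(M+8) = C(5,4) × 0.2870^1 × 0.7130^4 = 5 × 0.2870 × 0.25843904 = 0.370860 (base)
P(M+10) = C(5,5) × 0.2870^0 × 0.7130^5 = 1 × 1.0000 × 0.18426704 = 0.184267
Relative intensity = 0.184267 / 0.370860 × 100 = 49.69

49.69%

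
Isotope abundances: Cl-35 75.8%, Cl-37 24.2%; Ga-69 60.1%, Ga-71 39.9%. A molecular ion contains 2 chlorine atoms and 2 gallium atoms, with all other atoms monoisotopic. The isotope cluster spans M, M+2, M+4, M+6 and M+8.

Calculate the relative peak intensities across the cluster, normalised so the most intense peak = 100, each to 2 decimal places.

Chlorine pattern (n=2): 0.574564 : 0.366872 : 0.058564
Gallium pattern (n=2): 0.361201 : 0.479598 : 0.159201
Convolve the two distributions (both contribute in 2-u steps):
  M: 0.574564×0.361201 = 0.207533
  M+2: 0.574564×0.479598 + 0.366872×0.361201 = 0.408074
  M+4: 0.574564×0.159201 + 0.366872×0.479598 + 0.058564×0.361201 = 0.288576
  M+6: 0.366872×0.159201 + 0.058564×0.479598 = 0.086494
  M+8: 0.058564×0.159201 = 0.009323
Scale to base peak (0.408074) = 100: 50.86 : 100.00 : 70.72 : 21.20 : 2.28

50.86 : 100.00 : 70.72 : 21.20 : 2.28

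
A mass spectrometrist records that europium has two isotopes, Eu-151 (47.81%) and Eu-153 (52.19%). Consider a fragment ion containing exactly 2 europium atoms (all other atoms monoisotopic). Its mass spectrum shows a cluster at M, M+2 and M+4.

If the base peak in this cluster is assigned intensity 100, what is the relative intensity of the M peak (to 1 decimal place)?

45.8

Binomial terms of (0.4781 + 0.5219)^2: M 0.2286, M+2 0.4990, M+4 0.2724 → M+2 is the base peak.
P(M+2) = C(2,1) × 0.4781^1 × 0.5219^1 = 2 × 0.4781 × 0.5219 = 0.499041 (base)
P(M) = C(2,0) × 0.4781^2 × 0.5219^0 = 1 × 0.22857961 × 1.0000 = 0.228580
Relative intensity = 0.228580 / 0.499041 × 100 = 45.8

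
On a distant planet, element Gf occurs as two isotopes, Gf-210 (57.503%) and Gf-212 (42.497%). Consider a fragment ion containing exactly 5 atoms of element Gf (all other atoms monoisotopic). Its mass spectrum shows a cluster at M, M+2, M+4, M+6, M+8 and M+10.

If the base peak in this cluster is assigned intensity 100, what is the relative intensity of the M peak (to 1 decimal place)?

18.3

Binomial terms of (0.57503 + 0.42497)^5: M 0.0629, M+2 0.2323, M+4 0.3434, M+6 0.2538, M+8 0.0938, M+10 0.0139 → M+4 is the base peak.
P(M+4) = C(5,2) × 0.57503^3 × 0.42497^2 = 10 × 0.19013913 × 0.1805995 = 0.343390 (base)
P(M) = C(5,0) × 0.57503^5 × 0.42497^0 = 1 × 0.06287131 × 1.0000 = 0.062871
Relative intensity = 0.062871 / 0.343390 × 100 = 18.3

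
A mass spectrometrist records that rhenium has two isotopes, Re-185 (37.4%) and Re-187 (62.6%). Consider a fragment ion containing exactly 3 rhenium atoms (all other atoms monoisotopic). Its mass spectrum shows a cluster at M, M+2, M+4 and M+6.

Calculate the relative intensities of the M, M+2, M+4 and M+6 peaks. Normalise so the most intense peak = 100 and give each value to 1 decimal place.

The 3 Re atoms are independent, so intensities follow the terms of (0.374 + 0.626)^3.
P(M) = 0.374^3 = 0.052314
P(M+2) = 3 × 0.374^2 × 0.626^1 = 0.262687
P(M+4) = 3 × 0.374^1 × 0.626^2 = 0.439685
P(M+6) = 0.626^3 = 0.245314
The M+4 peak is largest (0.439685); scaling to 100 gives 11.9 : 59.7 : 100.0 : 55.8.

11.9 : 59.7 : 100.0 : 55.8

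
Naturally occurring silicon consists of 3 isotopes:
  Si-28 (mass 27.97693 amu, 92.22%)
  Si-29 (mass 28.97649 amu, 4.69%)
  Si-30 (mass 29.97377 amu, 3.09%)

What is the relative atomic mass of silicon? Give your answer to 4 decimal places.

Ar = Σ fᵢ·mᵢ = 0.9222 × 27.97693 + 0.0469 × 28.97649 + 0.0309 × 29.97377
= 25.800325 + 1.358997 + 0.926189 = 28.085511 amu

28.0855 amu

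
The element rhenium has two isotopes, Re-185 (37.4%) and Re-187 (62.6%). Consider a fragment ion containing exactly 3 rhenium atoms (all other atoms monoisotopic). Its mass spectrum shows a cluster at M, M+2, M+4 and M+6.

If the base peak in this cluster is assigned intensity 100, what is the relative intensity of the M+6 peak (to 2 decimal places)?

Term probabilities: M 0.0523, M+2 0.2627, M+4 0.4397, M+6 0.2453. Base peak = M+4.
P(M+4) = C(3,2) × 0.374^1 × 0.626^2 = 3 × 0.3740 × 0.391876 = 0.439685 (base)
P(M+6) = C(3,3) × 0.374^0 × 0.626^3 = 1 × 1.0000 × 0.24531438 = 0.245314
Relative intensity = 0.245314 / 0.439685 × 100 = 55.79

55.79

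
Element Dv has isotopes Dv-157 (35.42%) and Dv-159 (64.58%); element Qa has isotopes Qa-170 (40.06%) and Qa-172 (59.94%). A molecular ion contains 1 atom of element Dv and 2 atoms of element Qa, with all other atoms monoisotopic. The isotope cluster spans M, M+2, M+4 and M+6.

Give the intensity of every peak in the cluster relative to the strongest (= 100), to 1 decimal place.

13.0 : 62.6 : 100.0 : 53.0

Element Dv pattern (n=1): 0.3542 : 0.6458
Element Qa pattern (n=2): 0.16048036 : 0.48023928 : 0.35928036
Convolve the two distributions (both contribute in 2-u steps):
  M: 0.3542×0.16048036 = 0.056842
  M+2: 0.3542×0.48023928 + 0.6458×0.16048036 = 0.273739
  M+4: 0.3542×0.35928036 + 0.6458×0.48023928 = 0.437396
  M+6: 0.6458×0.35928036 = 0.232023
Scale to base peak (0.437396) = 100: 13.0 : 62.6 : 100.0 : 53.0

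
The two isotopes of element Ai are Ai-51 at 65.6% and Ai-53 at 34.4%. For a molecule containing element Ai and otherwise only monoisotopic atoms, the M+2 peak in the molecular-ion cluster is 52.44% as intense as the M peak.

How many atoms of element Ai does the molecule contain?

1

With n Ai atoms, P(M+2)/P(M) = C(n,1)·p^(n−1)q / p^n = n·q/p = n · 0.344/0.656.
n = 0.5244 × 0.656/0.344 = 1.00 ≈ 1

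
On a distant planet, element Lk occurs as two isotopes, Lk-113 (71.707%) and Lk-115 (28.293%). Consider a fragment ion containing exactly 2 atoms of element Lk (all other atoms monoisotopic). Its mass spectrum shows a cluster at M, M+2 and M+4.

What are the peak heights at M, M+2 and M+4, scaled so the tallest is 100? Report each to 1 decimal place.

100.0 : 78.9 : 15.6

The 2 Lk atoms are independent, so intensities follow the terms of (0.71707 + 0.28293)^2.
P(M) = 0.71707^2 = 0.514189
P(M+2) = 2 × 0.71707^1 × 0.28293^1 = 0.405761
P(M+4) = 0.28293^2 = 0.080049
The M peak is largest (0.514189); scaling to 100 gives 100.0 : 78.9 : 15.6.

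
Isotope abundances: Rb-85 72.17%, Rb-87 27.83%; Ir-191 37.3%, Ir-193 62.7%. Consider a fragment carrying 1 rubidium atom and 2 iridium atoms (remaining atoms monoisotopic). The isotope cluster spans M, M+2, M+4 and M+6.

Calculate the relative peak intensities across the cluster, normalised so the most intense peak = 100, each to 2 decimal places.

Rubidium pattern (n=1): 0.7217 : 0.2783
Iridium pattern (n=2): 0.139129 : 0.467742 : 0.393129
Convolve the two distributions (both contribute in 2-u steps):
  M: 0.7217×0.139129 = 0.100409
  M+2: 0.7217×0.467742 + 0.2783×0.139129 = 0.376289
  M+4: 0.7217×0.393129 + 0.2783×0.467742 = 0.413894
  M+6: 0.2783×0.393129 = 0.109408
Scale to base peak (0.413894) = 100: 24.26 : 90.91 : 100.00 : 26.43

24.26 : 90.91 : 100.00 : 26.43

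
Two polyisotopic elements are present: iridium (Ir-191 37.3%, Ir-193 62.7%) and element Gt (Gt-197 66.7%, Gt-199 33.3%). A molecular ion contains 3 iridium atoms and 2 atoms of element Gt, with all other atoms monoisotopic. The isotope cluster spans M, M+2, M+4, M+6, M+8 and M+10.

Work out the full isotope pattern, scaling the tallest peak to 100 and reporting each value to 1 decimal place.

6.9 : 41.7 : 95.1 : 100.0 : 47.4 : 8.2

Iridium pattern (n=3): 0.05189512 : 0.26170165 : 0.43991135 : 0.24649188
Element Gt pattern (n=2): 0.444889 : 0.444222 : 0.110889
Convolve the two distributions (both contribute in 2-u steps):
  M: 0.05189512×0.444889 = 0.023088
  M+2: 0.05189512×0.444222 + 0.26170165×0.444889 = 0.139481
  M+4: 0.05189512×0.110889 + 0.26170165×0.444222 + 0.43991135×0.444889 = 0.317720
  M+6: 0.26170165×0.110889 + 0.43991135×0.444222 + 0.24649188×0.444889 = 0.334100
  M+8: 0.43991135×0.110889 + 0.24649188×0.444222 = 0.158278
  M+10: 0.24649188×0.110889 = 0.027333
Scale to base peak (0.334100) = 100: 6.9 : 41.7 : 95.1 : 100.0 : 47.4 : 8.2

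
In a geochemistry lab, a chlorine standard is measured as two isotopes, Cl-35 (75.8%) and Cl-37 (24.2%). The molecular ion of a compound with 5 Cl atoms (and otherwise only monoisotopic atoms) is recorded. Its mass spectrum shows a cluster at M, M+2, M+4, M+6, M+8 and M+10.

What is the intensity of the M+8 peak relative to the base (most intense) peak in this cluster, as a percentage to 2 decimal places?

3.25%

Term probabilities: M 0.2502, M+2 0.3994, M+4 0.2551, M+6 0.0814, M+8 0.0130, M+10 0.0008. Base peak = M+2.
P(M+2) = C(5,1) × 0.758^4 × 0.242^1 = 5 × 0.33012379 × 0.2420 = 0.399450 (base)
P(M+8) = C(5,4) × 0.758^1 × 0.242^4 = 5 × 0.7580 × 0.00342974 = 0.012999
Relative intensity = 0.012999 / 0.399450 × 100 = 3.25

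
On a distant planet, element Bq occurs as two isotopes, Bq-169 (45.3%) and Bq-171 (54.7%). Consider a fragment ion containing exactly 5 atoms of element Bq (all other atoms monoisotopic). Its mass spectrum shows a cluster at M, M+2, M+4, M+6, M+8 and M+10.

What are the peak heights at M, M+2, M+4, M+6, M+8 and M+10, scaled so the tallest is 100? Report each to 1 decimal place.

The 5 Bq atoms are independent, so intensities follow the terms of (0.453 + 0.547)^5.
P(M) = 0.453^5 = 0.019076
P(M+2) = 5 × 0.453^4 × 0.547^1 = 0.115173
P(M+4) = 10 × 0.453^3 × 0.547^2 = 0.278144
P(M+6) = 10 × 0.453^2 × 0.547^3 = 0.335860
P(M+8) = 5 × 0.453^1 × 0.547^4 = 0.202776
P(M+10) = 0.547^5 = 0.048971
The M+6 peak is largest (0.335860); scaling to 100 gives 5.7 : 34.3 : 82.8 : 100.0 : 60.4 : 14.6.

5.7 : 34.3 : 82.8 : 100.0 : 60.4 : 14.6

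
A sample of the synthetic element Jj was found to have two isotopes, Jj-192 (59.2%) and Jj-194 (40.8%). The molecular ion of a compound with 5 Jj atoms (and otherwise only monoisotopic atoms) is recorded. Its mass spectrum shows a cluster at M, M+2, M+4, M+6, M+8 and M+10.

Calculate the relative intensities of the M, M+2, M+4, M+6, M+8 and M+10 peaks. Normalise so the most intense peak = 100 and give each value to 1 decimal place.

21.1 : 72.5 : 100.0 : 68.9 : 23.7 : 3.3

Each Jj atom is independently Jj-192 (p = 0.592) or Jj-194 (q = 0.408); the cluster is the binomial expansion (p + q)^5.
P(M) = 0.592^5 = 0.072712
P(M+2) = 5 × 0.592^4 × 0.408^1 = 0.250563
P(M+4) = 10 × 0.592^3 × 0.408^2 = 0.345371
P(M+6) = 10 × 0.592^2 × 0.408^3 = 0.238026
P(M+8) = 5 × 0.592^1 × 0.408^4 = 0.082022
P(M+10) = 0.408^5 = 0.011306
The M+4 peak is largest (0.345371); scaling to 100 gives 21.1 : 72.5 : 100.0 : 68.9 : 23.7 : 3.3.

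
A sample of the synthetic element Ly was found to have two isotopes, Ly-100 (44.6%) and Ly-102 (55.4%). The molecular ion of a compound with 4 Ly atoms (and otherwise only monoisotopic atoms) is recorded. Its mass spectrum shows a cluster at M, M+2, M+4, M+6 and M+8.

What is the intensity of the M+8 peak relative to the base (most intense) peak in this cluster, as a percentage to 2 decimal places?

25.72%

(0.446 + 0.554)^4 gives M 0.0396, M+2 0.1966, M+4 0.3663, M+6 0.3033, M+8 0.0942; the largest is M+4.
P(M+4) = C(4,2) × 0.446^2 × 0.554^2 = 6 × 0.198916 × 0.306916 = 0.366303 (base)
P(M+8) = C(4,4) × 0.446^0 × 0.554^4 = 1 × 1.0000 × 0.09419743 = 0.094197
Relative intensity = 0.094197 / 0.366303 × 100 = 25.72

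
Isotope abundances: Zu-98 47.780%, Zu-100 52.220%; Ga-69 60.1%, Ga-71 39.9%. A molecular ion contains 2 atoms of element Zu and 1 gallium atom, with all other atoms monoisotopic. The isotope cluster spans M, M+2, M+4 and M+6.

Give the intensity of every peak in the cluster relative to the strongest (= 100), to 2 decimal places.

35.09 : 100.00 : 92.84 : 27.83

Element Zu pattern (n=2): 0.22829284 : 0.49901432 : 0.27269284
Gallium pattern (n=1): 0.6010 : 0.3990
Convolve the two distributions (both contribute in 2-u steps):
  M: 0.22829284×0.6010 = 0.137204
  M+2: 0.22829284×0.3990 + 0.49901432×0.6010 = 0.390996
  M+4: 0.49901432×0.3990 + 0.27269284×0.6010 = 0.362995
  M+6: 0.27269284×0.3990 = 0.108804
Scale to base peak (0.390996) = 100: 35.09 : 100.00 : 92.84 : 27.83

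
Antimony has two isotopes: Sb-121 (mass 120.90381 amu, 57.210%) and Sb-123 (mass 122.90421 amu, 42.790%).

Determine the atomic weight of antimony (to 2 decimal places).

121.76 amu

Average mass = Σ (abundance × isotope mass) = 0.57210 × 120.90381 + 0.42790 × 122.90421
= 69.169070 + 52.590711 = 121.759781 amu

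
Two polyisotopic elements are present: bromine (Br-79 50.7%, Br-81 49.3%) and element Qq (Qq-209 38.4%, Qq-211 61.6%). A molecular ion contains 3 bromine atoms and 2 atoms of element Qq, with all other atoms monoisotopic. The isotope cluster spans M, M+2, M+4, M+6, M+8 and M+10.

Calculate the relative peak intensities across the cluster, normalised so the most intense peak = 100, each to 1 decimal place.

5.7 : 34.9 : 84.3 : 100.0 : 58.5 : 13.5

Bromine pattern (n=3): 0.13032384 : 0.38017547 : 0.36967753 : 0.11982316
Element Qq pattern (n=2): 0.147456 : 0.473088 : 0.379456
Convolve the two distributions (both contribute in 2-u steps):
  M: 0.13032384×0.147456 = 0.019217
  M+2: 0.13032384×0.473088 + 0.38017547×0.147456 = 0.117714
  M+4: 0.13032384×0.379456 + 0.38017547×0.473088 + 0.36967753×0.147456 = 0.283820
  M+6: 0.38017547×0.379456 + 0.36967753×0.473088 + 0.11982316×0.147456 = 0.336819
  M+8: 0.36967753×0.379456 + 0.11982316×0.473088 = 0.196963
  M+10: 0.11982316×0.379456 = 0.045468
Scale to base peak (0.336819) = 100: 5.7 : 34.9 : 84.3 : 100.0 : 58.5 : 13.5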